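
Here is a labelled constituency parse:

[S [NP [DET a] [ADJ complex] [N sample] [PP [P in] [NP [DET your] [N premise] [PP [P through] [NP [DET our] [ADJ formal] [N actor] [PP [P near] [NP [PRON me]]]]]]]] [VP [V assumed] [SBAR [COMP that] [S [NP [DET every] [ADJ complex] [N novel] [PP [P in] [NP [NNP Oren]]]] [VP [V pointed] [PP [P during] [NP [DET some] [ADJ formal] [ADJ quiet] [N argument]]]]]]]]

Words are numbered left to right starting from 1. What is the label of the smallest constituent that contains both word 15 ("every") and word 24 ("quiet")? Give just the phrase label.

Word 15 lies under S → VP → SBAR → S → NP → DET; word 24 lies under S → VP → SBAR → S → VP → PP → NP → ADJ. The lowest shared node is the S.

S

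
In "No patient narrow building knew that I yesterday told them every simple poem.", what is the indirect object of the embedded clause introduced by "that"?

them

The verb of the embedded clause introduced by "that" is "told"; its indirect object is the NP "them".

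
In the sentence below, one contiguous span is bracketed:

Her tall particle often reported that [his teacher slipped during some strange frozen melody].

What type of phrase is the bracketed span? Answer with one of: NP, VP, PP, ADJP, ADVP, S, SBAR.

S

The span is built around the head "slipped" — a clause (S).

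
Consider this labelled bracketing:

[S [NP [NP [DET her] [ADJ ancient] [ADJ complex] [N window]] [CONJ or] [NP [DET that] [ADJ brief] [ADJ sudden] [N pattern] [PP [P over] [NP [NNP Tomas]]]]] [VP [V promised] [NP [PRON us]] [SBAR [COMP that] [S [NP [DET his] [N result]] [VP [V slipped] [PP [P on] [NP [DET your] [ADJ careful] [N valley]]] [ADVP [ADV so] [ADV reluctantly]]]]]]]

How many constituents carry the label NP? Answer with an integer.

Listing each NP by its span: [NP her ancient complex window or that brief sudden pattern over Tomas]; [NP her ancient complex window]; [NP that brief sudden pattern over Tomas]; [NP Tomas]; [NP us]; [NP his result] … — that makes 7.

7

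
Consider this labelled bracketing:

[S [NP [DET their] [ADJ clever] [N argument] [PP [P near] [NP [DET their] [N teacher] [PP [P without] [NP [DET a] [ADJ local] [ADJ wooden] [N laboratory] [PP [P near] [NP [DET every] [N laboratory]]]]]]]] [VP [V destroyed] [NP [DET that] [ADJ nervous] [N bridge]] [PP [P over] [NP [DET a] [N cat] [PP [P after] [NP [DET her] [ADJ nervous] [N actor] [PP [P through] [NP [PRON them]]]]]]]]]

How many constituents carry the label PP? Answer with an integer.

6

The PP constituents are: [PP near their teacher without a local wooden laboratory near every laboratory]; [PP without a local wooden laboratory near every laboratory]; [PP near every laboratory]; [PP over a cat after her nervous actor through them]; [PP after her nervous actor through them]; [PP through them]. Total: 6.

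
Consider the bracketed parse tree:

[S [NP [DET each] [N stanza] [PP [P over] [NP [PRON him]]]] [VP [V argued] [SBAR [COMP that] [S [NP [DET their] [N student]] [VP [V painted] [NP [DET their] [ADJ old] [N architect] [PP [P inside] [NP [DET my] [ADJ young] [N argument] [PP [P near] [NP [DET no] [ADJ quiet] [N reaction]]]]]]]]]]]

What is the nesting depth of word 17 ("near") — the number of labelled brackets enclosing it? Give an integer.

Counting open brackets not yet closed at "near": [S [VP [SBAR [S [VP [NP [PP [NP [PP [P = 10.

10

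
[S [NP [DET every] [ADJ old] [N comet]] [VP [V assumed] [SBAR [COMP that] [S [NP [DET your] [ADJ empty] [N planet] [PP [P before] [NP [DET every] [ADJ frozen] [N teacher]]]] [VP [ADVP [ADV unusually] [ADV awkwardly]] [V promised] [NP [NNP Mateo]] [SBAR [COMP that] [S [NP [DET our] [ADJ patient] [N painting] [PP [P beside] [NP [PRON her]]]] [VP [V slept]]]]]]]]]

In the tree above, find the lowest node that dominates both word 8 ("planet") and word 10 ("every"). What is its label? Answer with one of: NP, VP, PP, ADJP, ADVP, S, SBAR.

Both words fall inside [NP your empty planet before every frozen teacher] (words 6–12), and no smaller constituent contains them both. Label: NP.

NP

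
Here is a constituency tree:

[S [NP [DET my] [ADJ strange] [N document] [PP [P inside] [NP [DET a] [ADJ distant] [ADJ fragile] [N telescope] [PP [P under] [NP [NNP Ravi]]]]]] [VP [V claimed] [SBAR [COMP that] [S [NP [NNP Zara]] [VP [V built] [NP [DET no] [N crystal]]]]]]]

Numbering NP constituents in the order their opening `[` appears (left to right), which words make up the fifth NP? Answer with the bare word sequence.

The NP opening brackets appear, in order, over: "my strange document inside a distant fragile telescope under Ravi"; "a distant fragile telescope under Ravi"; "Ravi"; "Zara"; "no crystal". The fifth one spans "no crystal".

no crystal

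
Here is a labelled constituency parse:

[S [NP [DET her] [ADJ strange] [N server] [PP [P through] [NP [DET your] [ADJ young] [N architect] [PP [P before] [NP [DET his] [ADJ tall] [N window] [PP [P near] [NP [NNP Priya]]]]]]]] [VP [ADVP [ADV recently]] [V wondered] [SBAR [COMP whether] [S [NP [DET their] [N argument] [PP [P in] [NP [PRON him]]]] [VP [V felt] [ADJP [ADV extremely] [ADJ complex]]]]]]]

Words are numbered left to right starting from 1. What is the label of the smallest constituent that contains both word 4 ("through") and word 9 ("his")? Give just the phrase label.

Both words fall inside [PP through your young architect before his tall window near Priya] (words 4–13), and no smaller constituent contains them both. Label: PP.

PP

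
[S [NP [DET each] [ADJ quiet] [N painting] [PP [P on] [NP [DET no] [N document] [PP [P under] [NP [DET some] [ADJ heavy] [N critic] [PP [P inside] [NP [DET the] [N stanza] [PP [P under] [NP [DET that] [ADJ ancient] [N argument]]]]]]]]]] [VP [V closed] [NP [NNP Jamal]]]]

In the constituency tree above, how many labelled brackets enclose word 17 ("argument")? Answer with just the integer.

The word sits inside N, which is inside NP, inside PP, inside NP, inside PP, inside NP, inside PP, inside NP, inside PP, inside NP, inside S — 11 brackets in all.

11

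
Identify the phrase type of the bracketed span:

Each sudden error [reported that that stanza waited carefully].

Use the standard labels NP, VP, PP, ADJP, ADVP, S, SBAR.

"reported" is the head of the bracketed span, so the span is a verb phrase: VP.

VP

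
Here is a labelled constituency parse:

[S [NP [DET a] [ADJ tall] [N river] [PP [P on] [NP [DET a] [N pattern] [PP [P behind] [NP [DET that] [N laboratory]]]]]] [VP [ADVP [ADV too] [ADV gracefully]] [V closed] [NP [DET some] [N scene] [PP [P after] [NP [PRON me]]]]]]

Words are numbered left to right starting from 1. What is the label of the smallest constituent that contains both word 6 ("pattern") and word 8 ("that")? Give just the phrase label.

The smallest bracket enclosing both words is [NP a pattern behind that laboratory], so the label is NP.

NP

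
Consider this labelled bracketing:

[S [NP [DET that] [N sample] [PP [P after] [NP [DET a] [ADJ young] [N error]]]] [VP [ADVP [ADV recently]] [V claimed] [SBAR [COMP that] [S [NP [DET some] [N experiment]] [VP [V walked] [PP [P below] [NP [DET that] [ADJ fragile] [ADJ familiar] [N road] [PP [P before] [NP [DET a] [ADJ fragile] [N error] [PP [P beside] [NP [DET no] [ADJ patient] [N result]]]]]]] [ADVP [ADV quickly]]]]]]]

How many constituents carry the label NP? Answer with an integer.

The NP constituents are: [NP that sample after a young error]; [NP a young error]; [NP some experiment]; [NP that fragile familiar road before a fragile error beside no patient result]; [NP a fragile error beside no patient result]; [NP no patient result]. Total: 6.

6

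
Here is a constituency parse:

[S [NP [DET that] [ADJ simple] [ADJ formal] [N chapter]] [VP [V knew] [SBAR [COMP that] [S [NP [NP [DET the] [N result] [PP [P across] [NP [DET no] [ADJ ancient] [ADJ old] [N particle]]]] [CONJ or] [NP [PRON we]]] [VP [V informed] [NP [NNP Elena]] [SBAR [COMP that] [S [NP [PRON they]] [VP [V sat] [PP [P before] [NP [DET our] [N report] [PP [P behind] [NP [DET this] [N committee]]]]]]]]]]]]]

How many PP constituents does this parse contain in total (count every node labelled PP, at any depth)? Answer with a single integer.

Scanning left to right, an opening `[PP` appears at word positions 9, 21, 24 — 3 in total.

3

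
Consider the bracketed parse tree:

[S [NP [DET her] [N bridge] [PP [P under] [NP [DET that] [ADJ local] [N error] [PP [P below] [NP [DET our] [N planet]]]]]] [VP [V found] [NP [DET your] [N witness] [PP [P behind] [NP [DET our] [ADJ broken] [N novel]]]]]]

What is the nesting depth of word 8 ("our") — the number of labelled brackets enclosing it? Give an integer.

7

Path from the root down to the word: S → NP → PP → NP → PP → NP → DET. That is 7 enclosing brackets.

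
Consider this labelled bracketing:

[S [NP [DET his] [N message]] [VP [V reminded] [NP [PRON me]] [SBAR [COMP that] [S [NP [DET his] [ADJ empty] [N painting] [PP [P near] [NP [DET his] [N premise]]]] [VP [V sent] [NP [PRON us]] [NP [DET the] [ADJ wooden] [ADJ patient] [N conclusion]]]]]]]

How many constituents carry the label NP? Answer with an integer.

The NP constituents are: [NP his message]; [NP me]; [NP his empty painting near his premise]; [NP his premise]; [NP us]; [NP the wooden patient conclusion]. Total: 6.

6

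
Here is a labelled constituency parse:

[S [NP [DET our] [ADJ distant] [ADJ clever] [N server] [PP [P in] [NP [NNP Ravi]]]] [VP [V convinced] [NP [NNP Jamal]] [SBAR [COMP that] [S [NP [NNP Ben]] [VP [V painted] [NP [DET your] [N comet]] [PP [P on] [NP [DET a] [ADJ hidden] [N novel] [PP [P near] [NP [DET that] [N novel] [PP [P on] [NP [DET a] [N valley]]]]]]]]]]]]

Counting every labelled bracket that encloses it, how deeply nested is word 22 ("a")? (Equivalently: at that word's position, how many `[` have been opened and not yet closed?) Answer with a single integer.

12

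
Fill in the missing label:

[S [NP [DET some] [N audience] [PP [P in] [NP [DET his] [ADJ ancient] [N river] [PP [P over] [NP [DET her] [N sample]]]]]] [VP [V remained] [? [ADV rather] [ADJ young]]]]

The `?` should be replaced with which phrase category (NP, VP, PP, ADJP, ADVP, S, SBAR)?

Looking at what the `?` directly dominates — ADV 'rather', ADJ 'young' — this is an adjective phrase (ADJP).

ADJP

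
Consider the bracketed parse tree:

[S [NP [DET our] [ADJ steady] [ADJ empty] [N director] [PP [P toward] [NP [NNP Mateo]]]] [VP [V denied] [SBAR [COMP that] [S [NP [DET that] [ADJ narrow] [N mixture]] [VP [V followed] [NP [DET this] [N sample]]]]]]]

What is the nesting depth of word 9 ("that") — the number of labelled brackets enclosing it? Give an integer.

Path from the root down to the word: S → VP → SBAR → S → NP → DET. That is 6 enclosing brackets.

6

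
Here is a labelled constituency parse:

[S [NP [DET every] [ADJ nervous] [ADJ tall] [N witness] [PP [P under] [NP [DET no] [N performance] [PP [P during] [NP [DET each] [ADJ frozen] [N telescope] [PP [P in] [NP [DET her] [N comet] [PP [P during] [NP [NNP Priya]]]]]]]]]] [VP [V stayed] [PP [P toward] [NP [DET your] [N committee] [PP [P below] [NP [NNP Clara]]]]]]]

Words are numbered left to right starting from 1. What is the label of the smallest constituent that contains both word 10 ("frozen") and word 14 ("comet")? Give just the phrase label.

Both words fall inside [NP each frozen telescope in her comet during Priya] (words 9–16), and no smaller constituent contains them both. Label: NP.

NP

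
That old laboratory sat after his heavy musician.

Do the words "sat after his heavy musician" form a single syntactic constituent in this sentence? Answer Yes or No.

Yes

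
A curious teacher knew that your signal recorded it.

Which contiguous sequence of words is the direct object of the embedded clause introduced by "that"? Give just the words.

"recorded" heads the VP of the embedded clause introduced by "that", and "it" is its direct object.

it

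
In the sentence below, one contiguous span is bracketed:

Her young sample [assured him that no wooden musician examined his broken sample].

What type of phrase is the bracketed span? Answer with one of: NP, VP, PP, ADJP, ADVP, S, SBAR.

VP

"assured" is the head of the bracketed span, so the span is a verb phrase: VP.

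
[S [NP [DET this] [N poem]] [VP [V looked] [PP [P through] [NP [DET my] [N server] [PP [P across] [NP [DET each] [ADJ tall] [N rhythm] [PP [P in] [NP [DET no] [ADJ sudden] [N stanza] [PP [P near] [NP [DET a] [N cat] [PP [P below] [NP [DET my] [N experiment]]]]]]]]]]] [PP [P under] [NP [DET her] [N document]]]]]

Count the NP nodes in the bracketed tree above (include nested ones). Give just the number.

The NP constituents are: [NP this poem]; [NP my server across each tall rhythm in no sudden stanza near a cat below my experiment]; [NP each tall rhythm in no sudden stanza near a cat below my experiment]; [NP no sudden stanza near a cat below my experiment]; [NP a cat below my experiment]; [NP my experiment] …. Total: 7.

7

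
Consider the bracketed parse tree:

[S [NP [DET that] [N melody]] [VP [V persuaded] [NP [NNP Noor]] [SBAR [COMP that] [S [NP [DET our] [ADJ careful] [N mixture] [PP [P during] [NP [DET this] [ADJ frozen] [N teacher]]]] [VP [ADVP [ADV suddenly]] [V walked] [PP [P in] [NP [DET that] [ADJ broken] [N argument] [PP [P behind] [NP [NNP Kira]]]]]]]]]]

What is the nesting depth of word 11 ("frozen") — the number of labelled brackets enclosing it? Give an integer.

8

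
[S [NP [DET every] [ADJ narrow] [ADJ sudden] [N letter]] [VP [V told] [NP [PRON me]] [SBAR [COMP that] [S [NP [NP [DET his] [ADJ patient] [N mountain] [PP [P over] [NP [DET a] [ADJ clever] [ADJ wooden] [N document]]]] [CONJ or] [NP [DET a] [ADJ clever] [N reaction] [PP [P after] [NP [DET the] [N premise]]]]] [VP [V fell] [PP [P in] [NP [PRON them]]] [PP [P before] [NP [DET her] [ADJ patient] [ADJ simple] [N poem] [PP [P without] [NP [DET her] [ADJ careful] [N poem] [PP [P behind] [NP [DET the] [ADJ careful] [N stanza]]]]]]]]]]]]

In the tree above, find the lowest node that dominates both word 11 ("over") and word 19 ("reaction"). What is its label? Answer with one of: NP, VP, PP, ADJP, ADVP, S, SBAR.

NP

Both words fall inside [NP his patient mountain over a clever wooden document or a clever reaction after the premise] (words 8–22), and no smaller constituent contains them both. Label: NP.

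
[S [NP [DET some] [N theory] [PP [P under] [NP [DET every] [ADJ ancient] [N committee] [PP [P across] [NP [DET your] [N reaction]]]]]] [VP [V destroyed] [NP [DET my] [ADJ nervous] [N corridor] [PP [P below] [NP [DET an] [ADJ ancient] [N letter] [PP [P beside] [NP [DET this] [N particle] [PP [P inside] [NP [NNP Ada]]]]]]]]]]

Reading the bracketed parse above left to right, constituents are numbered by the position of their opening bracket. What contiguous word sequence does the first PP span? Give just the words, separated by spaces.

Opening `[PP` markers occur at word positions 3, 7, 14, 18, 21; the first of these opens the constituent [PP under every ancient committee across your reaction].

under every ancient committee across your reaction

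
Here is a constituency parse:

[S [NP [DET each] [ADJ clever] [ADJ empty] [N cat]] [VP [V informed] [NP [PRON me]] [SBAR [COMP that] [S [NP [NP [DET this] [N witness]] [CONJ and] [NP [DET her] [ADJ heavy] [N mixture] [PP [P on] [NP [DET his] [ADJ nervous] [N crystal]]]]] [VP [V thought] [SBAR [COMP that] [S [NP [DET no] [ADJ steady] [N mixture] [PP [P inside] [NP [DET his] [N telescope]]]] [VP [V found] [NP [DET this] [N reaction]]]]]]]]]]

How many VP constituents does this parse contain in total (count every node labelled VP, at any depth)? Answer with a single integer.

3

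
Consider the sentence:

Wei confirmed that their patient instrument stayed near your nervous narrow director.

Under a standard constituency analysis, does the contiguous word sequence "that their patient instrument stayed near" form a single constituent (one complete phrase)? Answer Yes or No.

The sequence begins inside the complementizer "that" and ends inside the clause "their patient instrument stayed near your nervous narrow director"; it crosses a phrase boundary, so no single node in the tree spans exactly those words.

No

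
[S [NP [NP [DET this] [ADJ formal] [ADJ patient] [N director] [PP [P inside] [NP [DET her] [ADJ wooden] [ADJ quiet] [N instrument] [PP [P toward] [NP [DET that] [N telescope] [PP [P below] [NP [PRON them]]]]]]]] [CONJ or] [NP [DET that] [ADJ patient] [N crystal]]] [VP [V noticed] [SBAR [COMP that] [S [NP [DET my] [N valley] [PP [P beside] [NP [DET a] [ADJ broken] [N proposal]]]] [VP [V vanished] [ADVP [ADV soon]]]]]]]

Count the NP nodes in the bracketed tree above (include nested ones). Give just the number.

8

The NP constituents are: [NP this formal patient director inside her wooden quiet instrument toward that telescope below them or that patient crystal]; [NP this formal patient director inside her wooden quiet instrument toward that telescope below them]; [NP her wooden quiet instrument toward that telescope below them]; [NP that telescope below them]; [NP them]; [NP that patient crystal] …. Total: 8.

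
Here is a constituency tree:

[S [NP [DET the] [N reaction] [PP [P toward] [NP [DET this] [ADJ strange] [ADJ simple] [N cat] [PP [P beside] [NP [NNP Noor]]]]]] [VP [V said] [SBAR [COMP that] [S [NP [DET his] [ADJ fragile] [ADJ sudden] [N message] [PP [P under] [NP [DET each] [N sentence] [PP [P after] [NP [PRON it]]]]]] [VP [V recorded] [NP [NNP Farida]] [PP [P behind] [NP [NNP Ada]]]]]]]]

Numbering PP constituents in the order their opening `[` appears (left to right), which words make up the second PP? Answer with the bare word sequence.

beside Noor

Opening `[PP` markers occur at word positions 3, 8, 16, 19, 23; the second of these opens the constituent [PP beside Noor].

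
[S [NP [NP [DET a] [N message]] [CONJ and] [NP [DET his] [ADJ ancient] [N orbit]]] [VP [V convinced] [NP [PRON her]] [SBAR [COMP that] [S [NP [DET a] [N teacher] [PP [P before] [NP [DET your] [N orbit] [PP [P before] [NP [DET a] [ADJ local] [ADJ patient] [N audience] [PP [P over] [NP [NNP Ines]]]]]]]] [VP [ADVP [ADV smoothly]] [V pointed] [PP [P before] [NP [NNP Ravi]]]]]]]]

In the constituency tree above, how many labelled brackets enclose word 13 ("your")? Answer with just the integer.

8

Counting open brackets not yet closed at "your": [S [VP [SBAR [S [NP [PP [NP [DET = 8.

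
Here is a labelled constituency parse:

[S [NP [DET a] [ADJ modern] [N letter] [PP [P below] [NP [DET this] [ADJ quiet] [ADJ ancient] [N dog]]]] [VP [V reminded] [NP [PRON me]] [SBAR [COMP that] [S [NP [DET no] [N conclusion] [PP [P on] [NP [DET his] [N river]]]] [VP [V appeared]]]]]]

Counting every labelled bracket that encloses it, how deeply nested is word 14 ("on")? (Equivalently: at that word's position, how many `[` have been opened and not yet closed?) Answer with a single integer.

7

Counting open brackets not yet closed at "on": [S [VP [SBAR [S [NP [PP [P = 7.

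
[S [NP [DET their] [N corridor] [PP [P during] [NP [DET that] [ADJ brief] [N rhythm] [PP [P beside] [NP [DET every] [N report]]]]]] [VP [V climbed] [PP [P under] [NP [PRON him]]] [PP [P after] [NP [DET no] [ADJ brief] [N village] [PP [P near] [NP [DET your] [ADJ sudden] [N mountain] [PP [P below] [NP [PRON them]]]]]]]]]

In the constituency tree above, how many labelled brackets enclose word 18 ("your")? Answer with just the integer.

7

Path from the root down to the word: S → VP → PP → NP → PP → NP → DET. That is 7 enclosing brackets.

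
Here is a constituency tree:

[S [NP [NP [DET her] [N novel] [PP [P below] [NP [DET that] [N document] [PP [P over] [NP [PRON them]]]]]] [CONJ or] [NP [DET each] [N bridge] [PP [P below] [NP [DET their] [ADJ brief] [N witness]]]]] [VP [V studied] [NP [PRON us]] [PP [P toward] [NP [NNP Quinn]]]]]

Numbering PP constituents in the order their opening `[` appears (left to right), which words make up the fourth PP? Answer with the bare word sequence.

toward Quinn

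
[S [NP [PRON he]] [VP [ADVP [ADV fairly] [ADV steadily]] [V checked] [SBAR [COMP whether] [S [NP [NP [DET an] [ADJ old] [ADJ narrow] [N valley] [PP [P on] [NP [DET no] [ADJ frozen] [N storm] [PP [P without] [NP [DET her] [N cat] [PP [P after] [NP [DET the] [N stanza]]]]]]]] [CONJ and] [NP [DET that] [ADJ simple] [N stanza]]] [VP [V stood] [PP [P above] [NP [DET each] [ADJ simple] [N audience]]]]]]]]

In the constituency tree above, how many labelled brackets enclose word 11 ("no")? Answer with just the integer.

The word sits inside DET, which is inside NP, inside PP, inside NP, inside NP, inside S, inside SBAR, inside VP, inside S — 9 brackets in all.

9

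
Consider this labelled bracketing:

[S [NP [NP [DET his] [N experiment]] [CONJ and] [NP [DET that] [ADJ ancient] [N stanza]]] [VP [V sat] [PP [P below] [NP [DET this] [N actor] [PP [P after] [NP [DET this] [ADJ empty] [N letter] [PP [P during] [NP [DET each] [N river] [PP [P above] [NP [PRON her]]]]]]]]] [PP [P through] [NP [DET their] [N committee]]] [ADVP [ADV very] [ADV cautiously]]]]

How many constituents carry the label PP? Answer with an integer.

5

Scanning left to right, an opening `[PP` appears at word positions 8, 11, 15, 18, 20 — 5 in total.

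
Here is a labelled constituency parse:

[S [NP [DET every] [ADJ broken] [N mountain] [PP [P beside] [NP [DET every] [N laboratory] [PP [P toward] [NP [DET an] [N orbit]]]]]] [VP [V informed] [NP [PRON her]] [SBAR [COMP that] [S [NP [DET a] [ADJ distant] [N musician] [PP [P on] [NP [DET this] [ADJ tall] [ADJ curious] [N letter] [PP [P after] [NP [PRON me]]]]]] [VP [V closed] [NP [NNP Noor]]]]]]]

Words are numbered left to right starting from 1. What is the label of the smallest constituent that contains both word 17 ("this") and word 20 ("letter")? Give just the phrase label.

The smallest bracket enclosing both words is [NP this tall curious letter after me], so the label is NP.

NP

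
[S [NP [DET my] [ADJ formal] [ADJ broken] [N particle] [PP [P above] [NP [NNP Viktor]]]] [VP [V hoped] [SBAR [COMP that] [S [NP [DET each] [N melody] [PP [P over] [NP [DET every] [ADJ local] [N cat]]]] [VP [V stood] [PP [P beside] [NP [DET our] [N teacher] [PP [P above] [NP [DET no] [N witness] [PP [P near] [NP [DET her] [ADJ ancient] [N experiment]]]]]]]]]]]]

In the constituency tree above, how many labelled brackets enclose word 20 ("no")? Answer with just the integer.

10

Path from the root down to the word: S → VP → SBAR → S → VP → PP → NP → PP → NP → DET. That is 10 enclosing brackets.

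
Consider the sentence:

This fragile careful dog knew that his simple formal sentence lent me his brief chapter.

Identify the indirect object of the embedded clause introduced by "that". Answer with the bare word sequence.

Within the embedded clause introduced by "that", the indirect object of "lent" is "me".

me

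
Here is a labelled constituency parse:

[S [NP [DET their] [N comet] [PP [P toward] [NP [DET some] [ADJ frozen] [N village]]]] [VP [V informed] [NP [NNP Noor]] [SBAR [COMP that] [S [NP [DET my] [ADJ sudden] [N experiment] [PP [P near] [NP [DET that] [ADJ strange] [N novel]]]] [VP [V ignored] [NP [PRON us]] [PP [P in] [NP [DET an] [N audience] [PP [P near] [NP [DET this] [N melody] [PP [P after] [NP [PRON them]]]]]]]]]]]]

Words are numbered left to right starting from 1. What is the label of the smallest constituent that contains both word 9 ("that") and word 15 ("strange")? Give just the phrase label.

The smallest bracket enclosing both words is [SBAR that my sudden experiment near that strange novel ignored us in an audience near this melody after them], so the label is SBAR.

SBAR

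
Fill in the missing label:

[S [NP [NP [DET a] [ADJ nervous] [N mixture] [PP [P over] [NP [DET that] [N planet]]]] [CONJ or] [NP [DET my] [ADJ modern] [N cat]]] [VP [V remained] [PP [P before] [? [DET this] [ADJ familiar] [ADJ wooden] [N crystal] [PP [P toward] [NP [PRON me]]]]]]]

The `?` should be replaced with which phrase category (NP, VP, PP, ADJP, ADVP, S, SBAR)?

The `?` node immediately contains: DET 'this', ADJ 'familiar', ADJ 'wooden', N 'crystal', PP. That is the internal structure of a noun phrase, so the label is NP.

NP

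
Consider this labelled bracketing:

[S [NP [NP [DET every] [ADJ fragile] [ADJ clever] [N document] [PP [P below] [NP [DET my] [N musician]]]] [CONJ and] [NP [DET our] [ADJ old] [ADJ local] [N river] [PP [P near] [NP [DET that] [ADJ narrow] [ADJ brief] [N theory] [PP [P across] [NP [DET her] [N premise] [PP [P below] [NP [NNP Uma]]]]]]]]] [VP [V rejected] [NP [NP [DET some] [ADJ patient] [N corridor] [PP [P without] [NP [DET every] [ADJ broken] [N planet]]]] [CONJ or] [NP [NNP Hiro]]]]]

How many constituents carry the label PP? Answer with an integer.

5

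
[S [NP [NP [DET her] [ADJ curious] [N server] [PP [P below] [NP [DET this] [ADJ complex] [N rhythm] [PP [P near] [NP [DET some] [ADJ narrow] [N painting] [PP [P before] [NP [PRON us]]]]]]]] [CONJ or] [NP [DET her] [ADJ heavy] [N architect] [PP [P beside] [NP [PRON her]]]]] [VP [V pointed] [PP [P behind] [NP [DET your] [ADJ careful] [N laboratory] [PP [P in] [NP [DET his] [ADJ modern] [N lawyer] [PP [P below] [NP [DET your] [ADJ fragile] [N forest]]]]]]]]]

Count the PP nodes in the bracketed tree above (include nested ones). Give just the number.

7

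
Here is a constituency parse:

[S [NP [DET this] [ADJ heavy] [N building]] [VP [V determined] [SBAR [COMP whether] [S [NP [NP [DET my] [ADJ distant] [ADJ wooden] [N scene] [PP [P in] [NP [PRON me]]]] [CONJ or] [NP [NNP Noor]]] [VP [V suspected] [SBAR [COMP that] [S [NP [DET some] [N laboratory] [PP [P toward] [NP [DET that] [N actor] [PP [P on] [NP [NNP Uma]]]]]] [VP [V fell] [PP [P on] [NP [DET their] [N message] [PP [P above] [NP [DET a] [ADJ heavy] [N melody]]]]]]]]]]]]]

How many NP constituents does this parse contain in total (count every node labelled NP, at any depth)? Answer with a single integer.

The NP constituents are: [NP this heavy building]; [NP my distant wooden scene in me or Noor]; [NP my distant wooden scene in me]; [NP me]; [NP Noor]; [NP some laboratory toward that actor on Uma] …. Total: 10.

10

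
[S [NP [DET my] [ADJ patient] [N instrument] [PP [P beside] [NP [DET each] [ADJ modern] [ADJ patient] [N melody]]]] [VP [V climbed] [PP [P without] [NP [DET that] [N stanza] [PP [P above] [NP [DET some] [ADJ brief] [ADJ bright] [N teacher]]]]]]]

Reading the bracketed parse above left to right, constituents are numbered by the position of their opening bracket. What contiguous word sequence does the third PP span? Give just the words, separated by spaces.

In left-to-right order the PP constituents are "beside each modern patient melody"; "without that stanza above some brief bright teacher"; "above some brief bright teacher". Number 3 is "above some brief bright teacher".

above some brief bright teacher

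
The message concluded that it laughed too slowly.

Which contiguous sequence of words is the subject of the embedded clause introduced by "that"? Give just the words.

it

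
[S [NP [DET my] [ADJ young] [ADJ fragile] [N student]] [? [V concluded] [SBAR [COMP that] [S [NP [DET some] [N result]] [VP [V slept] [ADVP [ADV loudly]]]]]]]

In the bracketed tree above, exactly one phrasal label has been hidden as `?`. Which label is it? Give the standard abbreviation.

VP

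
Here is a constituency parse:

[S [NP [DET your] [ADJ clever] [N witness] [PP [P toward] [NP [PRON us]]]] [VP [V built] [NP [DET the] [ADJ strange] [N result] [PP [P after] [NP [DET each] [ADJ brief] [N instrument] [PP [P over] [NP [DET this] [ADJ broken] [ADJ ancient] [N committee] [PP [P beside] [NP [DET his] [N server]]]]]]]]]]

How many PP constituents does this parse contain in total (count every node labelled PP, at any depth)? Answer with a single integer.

The PP constituents are: [PP toward us]; [PP after each brief instrument over this broken ancient committee beside his server]; [PP over this broken ancient committee beside his server]; [PP beside his server]. Total: 4.

4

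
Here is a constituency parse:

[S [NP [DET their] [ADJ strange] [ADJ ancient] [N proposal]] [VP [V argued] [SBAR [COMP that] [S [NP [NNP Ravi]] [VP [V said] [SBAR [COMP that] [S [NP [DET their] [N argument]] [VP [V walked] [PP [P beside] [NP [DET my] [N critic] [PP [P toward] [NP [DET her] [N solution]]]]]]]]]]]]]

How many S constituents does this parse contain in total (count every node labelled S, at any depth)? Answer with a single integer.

3

Scanning left to right, an opening `[S` appears at word positions 1, 7, 10 — 3 in total.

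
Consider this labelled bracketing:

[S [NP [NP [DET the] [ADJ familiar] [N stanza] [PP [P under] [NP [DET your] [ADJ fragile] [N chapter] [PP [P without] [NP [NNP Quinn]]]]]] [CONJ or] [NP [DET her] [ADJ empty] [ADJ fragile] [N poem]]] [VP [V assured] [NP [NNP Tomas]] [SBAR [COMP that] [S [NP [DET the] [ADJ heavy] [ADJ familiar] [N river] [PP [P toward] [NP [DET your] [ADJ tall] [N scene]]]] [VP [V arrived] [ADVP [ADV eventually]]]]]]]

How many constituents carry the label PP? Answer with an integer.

Scanning left to right, an opening `[PP` appears at word positions 4, 8, 22 — 3 in total.

3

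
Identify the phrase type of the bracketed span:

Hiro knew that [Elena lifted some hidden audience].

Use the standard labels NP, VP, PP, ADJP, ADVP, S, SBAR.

"lifted" is the head of the bracketed span, so the span is a clause: S.

S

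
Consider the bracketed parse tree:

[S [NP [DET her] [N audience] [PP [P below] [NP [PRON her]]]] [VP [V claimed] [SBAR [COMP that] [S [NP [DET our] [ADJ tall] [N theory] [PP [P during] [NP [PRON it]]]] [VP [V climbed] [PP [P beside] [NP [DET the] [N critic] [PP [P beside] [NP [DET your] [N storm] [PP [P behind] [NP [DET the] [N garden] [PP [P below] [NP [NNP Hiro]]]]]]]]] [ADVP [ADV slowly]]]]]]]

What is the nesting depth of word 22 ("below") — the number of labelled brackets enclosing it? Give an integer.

Path from the root down to the word: S → VP → SBAR → S → VP → PP → NP → PP → NP → PP → NP → PP → P. That is 13 enclosing brackets.

13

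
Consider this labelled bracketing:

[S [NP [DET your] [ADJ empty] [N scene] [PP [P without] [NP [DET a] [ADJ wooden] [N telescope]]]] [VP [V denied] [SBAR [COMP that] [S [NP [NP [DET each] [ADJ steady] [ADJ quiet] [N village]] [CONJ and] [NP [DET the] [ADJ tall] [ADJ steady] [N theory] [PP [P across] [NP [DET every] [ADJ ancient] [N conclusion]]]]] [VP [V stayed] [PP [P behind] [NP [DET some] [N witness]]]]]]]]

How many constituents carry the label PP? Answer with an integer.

Listing each PP by its span: [PP without a wooden telescope]; [PP across every ancient conclusion]; [PP behind some witness] — that makes 3.

3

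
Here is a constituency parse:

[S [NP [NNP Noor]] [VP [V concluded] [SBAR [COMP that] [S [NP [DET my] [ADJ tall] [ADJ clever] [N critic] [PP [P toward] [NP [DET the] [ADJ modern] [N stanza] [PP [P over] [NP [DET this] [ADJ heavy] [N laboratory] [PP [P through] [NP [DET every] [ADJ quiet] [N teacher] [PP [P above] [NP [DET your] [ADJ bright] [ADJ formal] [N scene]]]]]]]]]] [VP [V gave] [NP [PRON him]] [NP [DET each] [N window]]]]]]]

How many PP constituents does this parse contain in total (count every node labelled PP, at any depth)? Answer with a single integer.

4

The PP constituents are: [PP toward the modern stanza over this heavy laboratory through every quiet teacher above your bright formal scene]; [PP over this heavy laboratory through every quiet teacher above your bright formal scene]; [PP through every quiet teacher above your bright formal scene]; [PP above your bright formal scene]. Total: 4.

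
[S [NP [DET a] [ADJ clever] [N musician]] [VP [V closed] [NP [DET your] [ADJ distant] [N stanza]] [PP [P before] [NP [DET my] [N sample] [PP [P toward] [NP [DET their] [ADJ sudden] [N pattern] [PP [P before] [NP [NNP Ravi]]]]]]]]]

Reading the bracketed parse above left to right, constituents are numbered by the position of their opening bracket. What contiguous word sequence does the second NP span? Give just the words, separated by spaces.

your distant stanza

Opening `[NP` markers occur at word positions 1, 5, 9, 12, 16; the second of these opens the constituent [NP your distant stanza].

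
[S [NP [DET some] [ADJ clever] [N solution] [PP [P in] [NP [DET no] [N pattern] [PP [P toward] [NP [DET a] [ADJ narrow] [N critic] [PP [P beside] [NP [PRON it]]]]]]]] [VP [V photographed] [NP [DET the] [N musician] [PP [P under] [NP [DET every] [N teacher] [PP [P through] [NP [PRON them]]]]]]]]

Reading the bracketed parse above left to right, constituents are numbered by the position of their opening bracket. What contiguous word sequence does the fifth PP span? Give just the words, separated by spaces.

through them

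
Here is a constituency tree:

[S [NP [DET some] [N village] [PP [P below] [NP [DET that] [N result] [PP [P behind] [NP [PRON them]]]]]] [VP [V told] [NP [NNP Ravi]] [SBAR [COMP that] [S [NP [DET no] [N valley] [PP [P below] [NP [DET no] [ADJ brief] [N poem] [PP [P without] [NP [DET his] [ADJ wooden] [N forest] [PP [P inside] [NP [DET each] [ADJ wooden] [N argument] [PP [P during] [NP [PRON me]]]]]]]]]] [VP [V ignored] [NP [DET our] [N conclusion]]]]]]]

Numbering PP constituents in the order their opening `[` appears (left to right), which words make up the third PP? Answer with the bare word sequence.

below no brief poem without his wooden forest inside each wooden argument during me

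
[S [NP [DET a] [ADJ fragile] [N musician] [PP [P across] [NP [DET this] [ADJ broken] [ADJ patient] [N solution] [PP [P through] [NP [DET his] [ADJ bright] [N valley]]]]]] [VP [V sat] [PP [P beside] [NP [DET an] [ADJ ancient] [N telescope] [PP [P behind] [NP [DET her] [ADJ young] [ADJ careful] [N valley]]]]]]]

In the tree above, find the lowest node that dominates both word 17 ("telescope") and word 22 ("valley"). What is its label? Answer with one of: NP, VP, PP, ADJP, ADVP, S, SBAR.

Word 17 lies under S → VP → PP → NP → N; word 22 lies under S → VP → PP → NP → PP → NP → N. The lowest shared node is the NP.

NP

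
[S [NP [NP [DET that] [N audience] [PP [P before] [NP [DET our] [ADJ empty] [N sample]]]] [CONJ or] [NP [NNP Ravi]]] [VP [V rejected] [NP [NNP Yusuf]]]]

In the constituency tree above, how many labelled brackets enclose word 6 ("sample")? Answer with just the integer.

The word sits inside N, which is inside NP, inside PP, inside NP, inside NP, inside S — 6 brackets in all.

6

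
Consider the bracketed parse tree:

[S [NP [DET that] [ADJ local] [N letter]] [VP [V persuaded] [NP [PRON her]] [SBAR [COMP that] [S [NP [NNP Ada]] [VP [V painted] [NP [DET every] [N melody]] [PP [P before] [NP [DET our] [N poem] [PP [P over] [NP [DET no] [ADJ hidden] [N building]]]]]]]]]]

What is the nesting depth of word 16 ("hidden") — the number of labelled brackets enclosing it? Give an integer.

Path from the root down to the word: S → VP → SBAR → S → VP → PP → NP → PP → NP → ADJ. That is 10 enclosing brackets.

10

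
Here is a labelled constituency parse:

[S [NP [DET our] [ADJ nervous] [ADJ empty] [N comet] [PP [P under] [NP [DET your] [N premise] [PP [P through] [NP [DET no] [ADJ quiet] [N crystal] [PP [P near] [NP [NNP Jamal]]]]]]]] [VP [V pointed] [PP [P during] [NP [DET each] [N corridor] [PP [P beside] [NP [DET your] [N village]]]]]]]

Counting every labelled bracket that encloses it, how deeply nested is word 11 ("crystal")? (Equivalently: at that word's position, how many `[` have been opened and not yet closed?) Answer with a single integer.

7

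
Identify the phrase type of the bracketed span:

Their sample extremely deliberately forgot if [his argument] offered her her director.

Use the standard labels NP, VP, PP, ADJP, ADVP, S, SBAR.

NP

The span is built around the noun "argument" — a noun phrase (NP).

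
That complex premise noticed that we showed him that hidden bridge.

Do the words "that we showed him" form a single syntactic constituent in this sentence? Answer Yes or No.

No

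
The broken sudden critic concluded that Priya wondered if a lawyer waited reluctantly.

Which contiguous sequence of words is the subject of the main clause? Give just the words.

the broken sudden critic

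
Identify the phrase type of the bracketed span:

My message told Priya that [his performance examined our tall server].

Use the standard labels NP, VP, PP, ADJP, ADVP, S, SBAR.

S

The span is built around the head "examined" — a clause (S).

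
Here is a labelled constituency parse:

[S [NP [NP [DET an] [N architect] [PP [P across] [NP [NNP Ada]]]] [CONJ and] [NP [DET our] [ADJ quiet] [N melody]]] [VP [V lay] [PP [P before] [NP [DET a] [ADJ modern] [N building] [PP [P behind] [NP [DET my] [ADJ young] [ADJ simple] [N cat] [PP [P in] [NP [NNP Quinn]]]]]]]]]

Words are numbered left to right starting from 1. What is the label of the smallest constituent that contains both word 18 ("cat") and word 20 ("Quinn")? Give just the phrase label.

Word 18 lies under S → VP → PP → NP → PP → NP → N; word 20 lies under S → VP → PP → NP → PP → NP → PP → NP → NNP. The lowest shared node is the NP.

NP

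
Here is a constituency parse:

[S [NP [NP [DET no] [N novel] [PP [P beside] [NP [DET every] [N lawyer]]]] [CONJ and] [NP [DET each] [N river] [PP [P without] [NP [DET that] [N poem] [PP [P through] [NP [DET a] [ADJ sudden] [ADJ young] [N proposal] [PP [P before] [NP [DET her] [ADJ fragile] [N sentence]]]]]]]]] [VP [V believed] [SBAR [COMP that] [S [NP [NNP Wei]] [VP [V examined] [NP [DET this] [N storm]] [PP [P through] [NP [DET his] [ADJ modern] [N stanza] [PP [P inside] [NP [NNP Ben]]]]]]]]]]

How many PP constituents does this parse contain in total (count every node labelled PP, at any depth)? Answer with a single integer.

6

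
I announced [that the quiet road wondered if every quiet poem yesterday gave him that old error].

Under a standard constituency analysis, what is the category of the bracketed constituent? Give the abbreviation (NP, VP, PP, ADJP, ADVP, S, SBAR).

The bracketed span "that the quiet road wondered if every quiet poem yesterday gave him that old error" is headed by "that", making it a subordinate clause (SBAR).

SBAR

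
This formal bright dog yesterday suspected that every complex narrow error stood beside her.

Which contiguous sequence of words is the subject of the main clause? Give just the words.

this formal bright dog

In the main clause the verb is "suspected"; the NP preceding it, "this formal bright dog", is the subject.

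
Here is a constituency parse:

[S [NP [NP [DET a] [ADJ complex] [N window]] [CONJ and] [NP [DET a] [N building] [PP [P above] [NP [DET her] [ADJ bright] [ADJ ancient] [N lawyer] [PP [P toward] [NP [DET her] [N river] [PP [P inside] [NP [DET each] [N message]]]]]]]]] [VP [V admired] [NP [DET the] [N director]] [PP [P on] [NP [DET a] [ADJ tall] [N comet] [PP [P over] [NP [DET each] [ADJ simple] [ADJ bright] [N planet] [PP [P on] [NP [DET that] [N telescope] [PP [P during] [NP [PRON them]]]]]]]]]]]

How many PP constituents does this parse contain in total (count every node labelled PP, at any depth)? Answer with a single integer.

7

The PP constituents are: [PP above her bright ancient lawyer toward her river inside each message]; [PP toward her river inside each message]; [PP inside each message]; [PP on a tall comet over each simple bright planet on that telescope during them]; [PP over each simple bright planet on that telescope during them]; [PP on that telescope during them] …. Total: 7.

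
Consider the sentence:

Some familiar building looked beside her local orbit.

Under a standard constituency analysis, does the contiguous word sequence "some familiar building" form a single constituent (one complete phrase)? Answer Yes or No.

Yes

"some familiar building" is exactly the noun phrase [NP some familiar building], a complete constituent.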